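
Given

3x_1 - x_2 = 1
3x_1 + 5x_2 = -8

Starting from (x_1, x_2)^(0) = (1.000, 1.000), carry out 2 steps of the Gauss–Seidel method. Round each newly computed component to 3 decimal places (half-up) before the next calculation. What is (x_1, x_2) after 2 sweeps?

Iteration 1:
  x_1 = (1 - (-1)·1.000) / (3) = 0.667
  x_2 = (-8 - (3)·0.667) / (5) = -2.000
Iteration 2:
  x_1 = (1 - (-1)·-2.000) / (3) = -0.333
  x_2 = (-8 - (3)·-0.333) / (5) = -1.400

(-0.333, -1.400)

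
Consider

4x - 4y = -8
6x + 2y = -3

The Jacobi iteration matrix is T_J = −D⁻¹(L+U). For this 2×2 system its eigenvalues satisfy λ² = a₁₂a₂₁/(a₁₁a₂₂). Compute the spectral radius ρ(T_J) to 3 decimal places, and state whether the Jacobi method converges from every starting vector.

1.732

a₁₂a₂₁/(a₁₁a₂₂) = (-4)·(6) / ((4)·(2)) = -3.000000
ρ = √|-3.000000| = √3.000000 = 1.732
ρ > 1, so Jacobi diverges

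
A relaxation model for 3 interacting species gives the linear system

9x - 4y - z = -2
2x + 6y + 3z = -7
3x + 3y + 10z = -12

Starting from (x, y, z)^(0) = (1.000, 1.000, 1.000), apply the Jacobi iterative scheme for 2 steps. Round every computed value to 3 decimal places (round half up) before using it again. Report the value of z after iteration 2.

Iteration 1:
  x = (-2 - (-4)·1.000 - (-1)·1.000) / (9) = 0.333
  y = (-7 - (2)·1.000 - (3)·1.000) / (6) = -2.000
  z = (-12 - (3)·1.000 - (3)·1.000) / (10) = -1.800
Iteration 2:
  x = (-2 - (-4)·-2.000 - (-1)·-1.800) / (9) = -1.311
  y = (-7 - (2)·0.333 - (3)·-1.800) / (6) = -0.378
  z = (-12 - (3)·0.333 - (3)·-2.000) / (10) = -0.700

-0.700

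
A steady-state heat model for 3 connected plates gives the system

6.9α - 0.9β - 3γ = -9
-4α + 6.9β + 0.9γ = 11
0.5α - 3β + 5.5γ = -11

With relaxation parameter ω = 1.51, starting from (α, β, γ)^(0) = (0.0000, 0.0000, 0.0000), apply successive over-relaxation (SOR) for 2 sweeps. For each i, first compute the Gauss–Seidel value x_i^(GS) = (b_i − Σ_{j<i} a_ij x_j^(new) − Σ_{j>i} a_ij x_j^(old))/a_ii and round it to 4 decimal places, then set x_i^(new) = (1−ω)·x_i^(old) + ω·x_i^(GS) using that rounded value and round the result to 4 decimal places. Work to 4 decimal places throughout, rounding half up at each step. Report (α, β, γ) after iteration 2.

(-2.2662, 0.5057, -1.1771)

Iteration 1:
  α: GS value = (-9 - (-0.9)·0.0000 - (-3)·0.0000) / (6.9) = -1.3043;  α ← (1−ω)·0.0000 + ω·-1.3043 = -1.9695
  β: GS value = (11 - (-4)·-1.9695 - (0.9)·0.0000) / (6.9) = 0.4525;  β ← (1−ω)·0.0000 + ω·0.4525 = 0.6833
  γ: GS value = (-11 - (0.5)·-1.9695 - (-3)·0.6833) / (5.5) = -1.4482;  γ ← (1−ω)·0.0000 + ω·-1.4482 = -2.1868
Iteration 2:
  α: GS value = (-9 - (-0.9)·0.6833 - (-3)·-2.1868) / (6.9) = -2.1660;  α ← (1−ω)·-1.9695 + ω·-2.1660 = -2.2662
  β: GS value = (11 - (-4)·-2.2662 - (0.9)·-2.1868) / (6.9) = 0.5657;  β ← (1−ω)·0.6833 + ω·0.5657 = 0.5057
  γ: GS value = (-11 - (0.5)·-2.2662 - (-3)·0.5057) / (5.5) = -1.5181;  γ ← (1−ω)·-2.1868 + ω·-1.5181 = -1.1771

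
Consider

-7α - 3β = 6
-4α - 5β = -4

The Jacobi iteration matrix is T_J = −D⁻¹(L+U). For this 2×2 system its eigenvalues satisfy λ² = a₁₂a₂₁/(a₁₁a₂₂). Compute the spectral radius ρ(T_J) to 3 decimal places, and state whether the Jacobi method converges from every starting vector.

0.586

a₁₂a₂₁/(a₁₁a₂₂) = (-3)·(-4) / ((-7)·(-5)) = 0.342857
ρ = √|0.342857| = √0.342857 = 0.586
ρ < 1, so Jacobi converges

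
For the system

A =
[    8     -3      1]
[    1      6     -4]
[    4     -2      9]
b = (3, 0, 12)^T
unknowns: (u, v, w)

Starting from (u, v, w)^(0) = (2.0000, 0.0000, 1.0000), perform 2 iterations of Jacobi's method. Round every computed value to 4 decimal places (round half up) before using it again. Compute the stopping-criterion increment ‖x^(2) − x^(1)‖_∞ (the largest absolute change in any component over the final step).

Iteration 1:
  u = (3 - (-3)·0.0000 - (1)·1.0000) / (8) = 0.2500
  v = (0 - (1)·2.0000 - (-4)·1.0000) / (6) = 0.3333
  w = (12 - (4)·2.0000 - (-2)·0.0000) / (9) = 0.4444
Iteration 2:
  u = (3 - (-3)·0.3333 - (1)·0.4444) / (8) = 0.4444
  v = (0 - (1)·0.2500 - (-4)·0.4444) / (6) = 0.2546
  w = (12 - (4)·0.2500 - (-2)·0.3333) / (9) = 1.2963
Change: (0.1944, -0.0787, 0.8519) → max |·| = 0.8519

0.8519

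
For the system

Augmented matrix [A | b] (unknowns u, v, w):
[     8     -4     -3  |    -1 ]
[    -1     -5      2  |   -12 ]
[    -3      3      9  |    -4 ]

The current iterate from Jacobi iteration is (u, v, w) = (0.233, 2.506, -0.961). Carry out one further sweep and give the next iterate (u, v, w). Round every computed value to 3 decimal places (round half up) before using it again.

One sweep:
  u = (-1 - (-4)·2.506 - (-3)·-0.961) / (8) = 0.768
  v = (-12 - (-1)·0.233 - (2)·-0.961) / (-5) = 1.969
  w = (-4 - (-3)·0.233 - (3)·2.506) / (9) = -1.202

(0.768, 1.969, -1.202)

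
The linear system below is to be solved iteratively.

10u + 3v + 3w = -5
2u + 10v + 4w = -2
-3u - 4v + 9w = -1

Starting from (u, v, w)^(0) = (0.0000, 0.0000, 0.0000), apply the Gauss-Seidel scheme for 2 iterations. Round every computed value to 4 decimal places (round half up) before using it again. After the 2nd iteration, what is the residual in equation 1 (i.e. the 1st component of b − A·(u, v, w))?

Iteration 1:
  u = (-5 - (3)·0.0000 - (3)·0.0000) / (10) = -0.5000
  v = (-2 - (2)·-0.5000 - (4)·0.0000) / (10) = -0.1000
  w = (-1 - (-3)·-0.5000 - (-4)·-0.1000) / (9) = -0.3222
Iteration 2:
  u = (-5 - (3)·-0.1000 - (3)·-0.3222) / (10) = -0.3733
  v = (-2 - (2)·-0.3733 - (4)·-0.3222) / (10) = 0.0035
  w = (-1 - (-3)·-0.3733 - (-4)·0.0035) / (9) = -0.2340
Residual b − A·x = (-0.5755, -0.3524, 0.0001)

-0.5755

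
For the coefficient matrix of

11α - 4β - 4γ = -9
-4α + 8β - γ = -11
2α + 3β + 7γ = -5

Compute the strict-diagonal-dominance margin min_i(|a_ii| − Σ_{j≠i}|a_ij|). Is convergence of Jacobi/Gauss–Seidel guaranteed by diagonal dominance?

row 1: |11| − (4+4) = 3
row 2: |8| − (4+1) = 3
row 3: |7| − (2+3) = 2
minimum over rows = 2 → strictly diagonally dominant (convergence guaranteed)

2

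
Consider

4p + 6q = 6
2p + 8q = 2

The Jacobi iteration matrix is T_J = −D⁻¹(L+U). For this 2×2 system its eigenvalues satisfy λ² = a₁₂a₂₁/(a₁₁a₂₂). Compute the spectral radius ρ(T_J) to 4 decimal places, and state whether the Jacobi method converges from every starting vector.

a₁₂a₂₁/(a₁₁a₂₂) = (6)·(2) / ((4)·(8)) = 0.375000
ρ = √|0.375000| = √0.375000 = 0.6124
ρ < 1, so Jacobi converges

0.6124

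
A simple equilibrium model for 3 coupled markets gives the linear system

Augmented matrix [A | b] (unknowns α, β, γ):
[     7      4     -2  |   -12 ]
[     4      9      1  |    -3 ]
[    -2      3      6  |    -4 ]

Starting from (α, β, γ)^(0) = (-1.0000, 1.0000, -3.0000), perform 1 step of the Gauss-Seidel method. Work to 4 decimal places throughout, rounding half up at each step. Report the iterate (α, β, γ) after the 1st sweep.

Iteration 1:
  α = (-12 - (4)·1.0000 - (-2)·-3.0000) / (7) = -3.1429
  β = (-3 - (4)·-3.1429 - (1)·-3.0000) / (9) = 1.3968
  γ = (-4 - (-2)·-3.1429 - (3)·1.3968) / (6) = -2.4127

(-3.1429, 1.3968, -2.4127)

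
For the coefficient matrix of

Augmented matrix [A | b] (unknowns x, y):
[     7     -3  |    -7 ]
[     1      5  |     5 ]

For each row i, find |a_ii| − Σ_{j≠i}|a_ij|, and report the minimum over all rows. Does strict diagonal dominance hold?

4

row 1: |7| − (3) = 4
row 2: |5| − (1) = 4
minimum over rows = 4 → strictly diagonally dominant (convergence guaranteed)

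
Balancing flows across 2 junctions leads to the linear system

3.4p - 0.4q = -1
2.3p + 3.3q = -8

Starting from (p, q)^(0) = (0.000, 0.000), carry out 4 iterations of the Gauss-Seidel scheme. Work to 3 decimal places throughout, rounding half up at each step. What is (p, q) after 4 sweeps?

Iteration 1:
  p = (-1 - (-0.4)·0.000) / (3.4) = -0.294
  q = (-8 - (2.3)·-0.294) / (3.3) = -2.219
Iteration 2:
  p = (-1 - (-0.4)·-2.219) / (3.4) = -0.555
  q = (-8 - (2.3)·-0.555) / (3.3) = -2.037
Iteration 3:
  p = (-1 - (-0.4)·-2.037) / (3.4) = -0.534
  q = (-8 - (2.3)·-0.534) / (3.3) = -2.052
Iteration 4:
  p = (-1 - (-0.4)·-2.052) / (3.4) = -0.536
  q = (-8 - (2.3)·-0.536) / (3.3) = -2.051

(-0.536, -2.051)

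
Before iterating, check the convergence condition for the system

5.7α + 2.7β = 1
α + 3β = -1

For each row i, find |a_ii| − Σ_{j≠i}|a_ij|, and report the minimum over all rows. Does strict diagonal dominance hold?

2

row 1: |5.7| − (2.7) = 3
row 2: |3| − (1) = 2
minimum over rows = 2 → strictly diagonally dominant (convergence guaranteed)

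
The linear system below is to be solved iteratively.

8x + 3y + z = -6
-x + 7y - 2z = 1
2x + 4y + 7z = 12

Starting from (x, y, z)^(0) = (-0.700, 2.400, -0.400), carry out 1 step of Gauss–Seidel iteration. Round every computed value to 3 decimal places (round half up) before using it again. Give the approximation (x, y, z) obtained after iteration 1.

(-1.600, -0.200, 2.286)

Iteration 1:
  x = (-6 - (3)·2.400 - (1)·-0.400) / (8) = -1.600
  y = (1 - (-1)·-1.600 - (-2)·-0.400) / (7) = -0.200
  z = (12 - (2)·-1.600 - (4)·-0.200) / (7) = 2.286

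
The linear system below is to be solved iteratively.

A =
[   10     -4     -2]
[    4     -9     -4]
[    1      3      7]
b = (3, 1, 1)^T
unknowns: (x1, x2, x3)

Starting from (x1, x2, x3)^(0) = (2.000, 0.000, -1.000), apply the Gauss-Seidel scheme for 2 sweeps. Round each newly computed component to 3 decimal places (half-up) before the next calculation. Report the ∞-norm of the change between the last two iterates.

Iteration 1:
  x1 = (3 - (-4)·0.000 - (-2)·-1.000) / (10) = 0.100
  x2 = (1 - (4)·0.100 - (-4)·-1.000) / (-9) = 0.378
  x3 = (1 - (1)·0.100 - (3)·0.378) / (7) = -0.033
Iteration 2:
  x1 = (3 - (-4)·0.378 - (-2)·-0.033) / (10) = 0.445
  x2 = (1 - (4)·0.445 - (-4)·-0.033) / (-9) = 0.101
  x3 = (1 - (1)·0.445 - (3)·0.101) / (7) = 0.036
Change: (0.345, -0.277, 0.069) → max |·| = 0.345

0.345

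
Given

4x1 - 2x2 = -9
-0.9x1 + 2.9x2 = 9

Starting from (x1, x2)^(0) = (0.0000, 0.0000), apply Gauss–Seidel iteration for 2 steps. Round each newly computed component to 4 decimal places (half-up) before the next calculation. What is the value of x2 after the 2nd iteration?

Iteration 1:
  x1 = (-9 - (-2)·0.0000) / (4) = -2.2500
  x2 = (9 - (-0.9)·-2.2500) / (2.9) = 2.4052
Iteration 2:
  x1 = (-9 - (-2)·2.4052) / (4) = -1.0474
  x2 = (9 - (-0.9)·-1.0474) / (2.9) = 2.7784

2.7784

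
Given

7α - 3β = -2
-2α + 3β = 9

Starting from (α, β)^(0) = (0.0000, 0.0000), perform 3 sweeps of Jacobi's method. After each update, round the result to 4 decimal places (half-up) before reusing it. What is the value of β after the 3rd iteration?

Iteration 1:
  α = (-2 - (-3)·0.0000) / (7) = -0.2857
  β = (9 - (-2)·0.0000) / (3) = 3.0000
Iteration 2:
  α = (-2 - (-3)·3.0000) / (7) = 1.0000
  β = (9 - (-2)·-0.2857) / (3) = 2.8095
Iteration 3:
  α = (-2 - (-3)·2.8095) / (7) = 0.9184
  β = (9 - (-2)·1.0000) / (3) = 3.6667

3.6667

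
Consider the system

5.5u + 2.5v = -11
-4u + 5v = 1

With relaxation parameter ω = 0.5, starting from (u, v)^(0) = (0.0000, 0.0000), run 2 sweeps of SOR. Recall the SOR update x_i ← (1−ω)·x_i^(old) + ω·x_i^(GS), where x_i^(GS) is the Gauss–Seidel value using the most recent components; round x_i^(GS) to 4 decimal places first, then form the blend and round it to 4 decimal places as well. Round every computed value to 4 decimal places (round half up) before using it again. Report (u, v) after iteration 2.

Iteration 1:
  u: GS value = (-11 - (2.5)·0.0000) / (5.5) = -2.0000;  u ← (1−ω)·0.0000 + ω·-2.0000 = -1.0000
  v: GS value = (1 - (-4)·-1.0000) / (5) = -0.6000;  v ← (1−ω)·0.0000 + ω·-0.6000 = -0.3000
Iteration 2:
  u: GS value = (-11 - (2.5)·-0.3000) / (5.5) = -1.8636;  u ← (1−ω)·-1.0000 + ω·-1.8636 = -1.4318
  v: GS value = (1 - (-4)·-1.4318) / (5) = -0.9454;  v ← (1−ω)·-0.3000 + ω·-0.9454 = -0.6227

(-1.4318, -0.6227)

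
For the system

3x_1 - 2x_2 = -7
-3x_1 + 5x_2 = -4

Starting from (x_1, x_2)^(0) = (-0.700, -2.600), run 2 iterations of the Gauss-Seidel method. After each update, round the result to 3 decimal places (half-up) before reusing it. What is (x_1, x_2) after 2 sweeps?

Iteration 1:
  x_1 = (-7 - (-2)·-2.600) / (3) = -4.067
  x_2 = (-4 - (-3)·-4.067) / (5) = -3.240
Iteration 2:
  x_1 = (-7 - (-2)·-3.240) / (3) = -4.493
  x_2 = (-4 - (-3)·-4.493) / (5) = -3.496

(-4.493, -3.496)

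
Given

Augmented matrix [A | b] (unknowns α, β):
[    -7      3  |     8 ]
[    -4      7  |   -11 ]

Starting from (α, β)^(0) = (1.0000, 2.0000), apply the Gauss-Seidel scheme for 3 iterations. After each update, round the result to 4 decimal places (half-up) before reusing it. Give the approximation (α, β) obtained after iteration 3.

(-2.2783, -2.8733)

Iteration 1:
  α = (8 - (3)·2.0000) / (-7) = -0.2857
  β = (-11 - (-4)·-0.2857) / (7) = -1.7347
Iteration 2:
  α = (8 - (3)·-1.7347) / (-7) = -1.8863
  β = (-11 - (-4)·-1.8863) / (7) = -2.6493
Iteration 3:
  α = (8 - (3)·-2.6493) / (-7) = -2.2783
  β = (-11 - (-4)·-2.2783) / (7) = -2.8733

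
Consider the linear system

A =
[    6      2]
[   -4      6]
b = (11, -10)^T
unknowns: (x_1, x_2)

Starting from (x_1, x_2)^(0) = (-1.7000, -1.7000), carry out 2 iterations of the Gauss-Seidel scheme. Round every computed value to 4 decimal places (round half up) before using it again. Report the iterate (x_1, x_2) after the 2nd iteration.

Iteration 1:
  x_1 = (11 - (2)·-1.7000) / (6) = 2.4000
  x_2 = (-10 - (-4)·2.4000) / (6) = -0.0667
Iteration 2:
  x_1 = (11 - (2)·-0.0667) / (6) = 1.8556
  x_2 = (-10 - (-4)·1.8556) / (6) = -0.4296

(1.8556, -0.4296)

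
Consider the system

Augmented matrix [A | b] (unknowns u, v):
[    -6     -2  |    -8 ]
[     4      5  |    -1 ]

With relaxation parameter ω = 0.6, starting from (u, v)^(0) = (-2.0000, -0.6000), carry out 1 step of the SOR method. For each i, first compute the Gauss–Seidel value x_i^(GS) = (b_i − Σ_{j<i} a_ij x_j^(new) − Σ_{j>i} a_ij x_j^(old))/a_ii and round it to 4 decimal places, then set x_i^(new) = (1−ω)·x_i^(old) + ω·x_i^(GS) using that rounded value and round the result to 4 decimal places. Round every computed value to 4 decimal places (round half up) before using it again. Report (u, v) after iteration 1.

Iteration 1:
  u: GS value = (-8 - (-2)·-0.6000) / (-6) = 1.5333;  u ← (1−ω)·-2.0000 + ω·1.5333 = 0.1200
  v: GS value = (-1 - (4)·0.1200) / (5) = -0.2960;  v ← (1−ω)·-0.6000 + ω·-0.2960 = -0.4176

(0.1200, -0.4176)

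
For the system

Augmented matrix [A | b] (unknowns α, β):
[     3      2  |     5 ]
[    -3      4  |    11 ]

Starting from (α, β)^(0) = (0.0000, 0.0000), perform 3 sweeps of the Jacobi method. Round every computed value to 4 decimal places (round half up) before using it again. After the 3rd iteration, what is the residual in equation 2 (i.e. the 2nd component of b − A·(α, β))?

-2.5000

Iteration 1:
  α = (5 - (2)·0.0000) / (3) = 1.6667
  β = (11 - (-3)·0.0000) / (4) = 2.7500
Iteration 2:
  α = (5 - (2)·2.7500) / (3) = -0.1667
  β = (11 - (-3)·1.6667) / (4) = 4.0000
Iteration 3:
  α = (5 - (2)·4.0000) / (3) = -1.0000
  β = (11 - (-3)·-0.1667) / (4) = 2.6250
Residual b − A·x = (2.7500, -2.5000)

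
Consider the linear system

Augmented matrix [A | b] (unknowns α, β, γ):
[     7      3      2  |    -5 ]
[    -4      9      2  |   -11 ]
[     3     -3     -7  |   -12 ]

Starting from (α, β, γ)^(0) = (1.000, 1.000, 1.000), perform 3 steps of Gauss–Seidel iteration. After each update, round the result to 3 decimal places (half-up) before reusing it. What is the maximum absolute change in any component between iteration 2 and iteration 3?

0.201

Iteration 1:
  α = (-5 - (3)·1.000 - (2)·1.000) / (7) = -1.429
  β = (-11 - (-4)·-1.429 - (2)·1.000) / (9) = -2.080
  γ = (-12 - (3)·-1.429 - (-3)·-2.080) / (-7) = 1.993
Iteration 2:
  α = (-5 - (3)·-2.080 - (2)·1.993) / (7) = -0.392
  β = (-11 - (-4)·-0.392 - (2)·1.993) / (9) = -1.839
  γ = (-12 - (3)·-0.392 - (-3)·-1.839) / (-7) = 2.334
Iteration 3:
  α = (-5 - (3)·-1.839 - (2)·2.334) / (7) = -0.593
  β = (-11 - (-4)·-0.593 - (2)·2.334) / (9) = -2.004
  γ = (-12 - (3)·-0.593 - (-3)·-2.004) / (-7) = 2.319
Change: (-0.201, -0.165, -0.015) → max |·| = 0.201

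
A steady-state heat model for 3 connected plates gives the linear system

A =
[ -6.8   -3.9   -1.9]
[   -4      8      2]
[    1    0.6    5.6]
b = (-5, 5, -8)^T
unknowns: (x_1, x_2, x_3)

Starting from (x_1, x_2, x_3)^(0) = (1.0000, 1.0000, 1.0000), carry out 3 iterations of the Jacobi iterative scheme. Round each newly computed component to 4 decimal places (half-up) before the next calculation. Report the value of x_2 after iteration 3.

Iteration 1:
  x_1 = (-5 - (-3.9)·1.0000 - (-1.9)·1.0000) / (-6.8) = -0.1176
  x_2 = (5 - (-4)·1.0000 - (2)·1.0000) / (8) = 0.8750
  x_3 = (-8 - (1)·1.0000 - (0.6)·1.0000) / (5.6) = -1.7143
Iteration 2:
  x_1 = (-5 - (-3.9)·0.8750 - (-1.9)·-1.7143) / (-6.8) = 0.7125
  x_2 = (5 - (-4)·-0.1176 - (2)·-1.7143) / (8) = 0.9948
  x_3 = (-8 - (1)·-0.1176 - (0.6)·0.8750) / (5.6) = -1.5013
Iteration 3:
  x_1 = (-5 - (-3.9)·0.9948 - (-1.9)·-1.5013) / (-6.8) = 0.5842
  x_2 = (5 - (-4)·0.7125 - (2)·-1.5013) / (8) = 1.3566
  x_3 = (-8 - (1)·0.7125 - (0.6)·0.9948) / (5.6) = -1.6624

1.3566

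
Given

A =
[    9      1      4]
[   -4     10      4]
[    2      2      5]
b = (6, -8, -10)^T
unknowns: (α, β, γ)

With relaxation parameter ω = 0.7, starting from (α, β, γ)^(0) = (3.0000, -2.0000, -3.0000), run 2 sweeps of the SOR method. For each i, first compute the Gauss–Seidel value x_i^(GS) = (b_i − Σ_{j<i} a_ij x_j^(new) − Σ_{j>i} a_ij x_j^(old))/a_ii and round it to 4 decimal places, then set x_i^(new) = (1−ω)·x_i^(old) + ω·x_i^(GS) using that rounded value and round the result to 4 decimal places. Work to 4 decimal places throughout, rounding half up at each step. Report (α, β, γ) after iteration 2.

(2.1362, 1.0137, -3.2091)

Iteration 1:
  α: GS value = (6 - (1)·-2.0000 - (4)·-3.0000) / (9) = 2.2222;  α ← (1−ω)·3.0000 + ω·2.2222 = 2.4555
  β: GS value = (-8 - (-4)·2.4555 - (4)·-3.0000) / (10) = 1.3822;  β ← (1−ω)·-2.0000 + ω·1.3822 = 0.3675
  γ: GS value = (-10 - (2)·2.4555 - (2)·0.3675) / (5) = -3.1292;  γ ← (1−ω)·-3.0000 + ω·-3.1292 = -3.0904
Iteration 2:
  α: GS value = (6 - (1)·0.3675 - (4)·-3.0904) / (9) = 1.9993;  α ← (1−ω)·2.4555 + ω·1.9993 = 2.1362
  β: GS value = (-8 - (-4)·2.1362 - (4)·-3.0904) / (10) = 1.2906;  β ← (1−ω)·0.3675 + ω·1.2906 = 1.0137
  γ: GS value = (-10 - (2)·2.1362 - (2)·1.0137) / (5) = -3.2600;  γ ← (1−ω)·-3.0904 + ω·-3.2600 = -3.2091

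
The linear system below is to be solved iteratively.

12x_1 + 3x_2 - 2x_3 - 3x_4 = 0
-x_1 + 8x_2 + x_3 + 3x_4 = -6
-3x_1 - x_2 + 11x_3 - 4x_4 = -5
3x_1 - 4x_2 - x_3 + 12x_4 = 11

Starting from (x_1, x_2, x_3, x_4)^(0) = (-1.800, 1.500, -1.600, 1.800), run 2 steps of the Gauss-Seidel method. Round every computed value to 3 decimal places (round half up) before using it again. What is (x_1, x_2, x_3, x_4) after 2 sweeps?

(0.456, -0.904, -0.212, 0.484)

Iteration 1:
  x_1 = (0 - (3)·1.500 - (-2)·-1.600 - (-3)·1.800) / (12) = -0.192
  x_2 = (-6 - (-1)·-0.192 - (1)·-1.600 - (3)·1.800) / (8) = -1.249
  x_3 = (-5 - (-3)·-0.192 - (-1)·-1.249 - (-4)·1.800) / (11) = 0.034
  x_4 = (11 - (3)·-0.192 - (-4)·-1.249 - (-1)·0.034) / (12) = 0.551
Iteration 2:
  x_1 = (0 - (3)·-1.249 - (-2)·0.034 - (-3)·0.551) / (12) = 0.456
  x_2 = (-6 - (-1)·0.456 - (1)·0.034 - (3)·0.551) / (8) = -0.904
  x_3 = (-5 - (-3)·0.456 - (-1)·-0.904 - (-4)·0.551) / (11) = -0.212
  x_4 = (11 - (3)·0.456 - (-4)·-0.904 - (-1)·-0.212) / (12) = 0.484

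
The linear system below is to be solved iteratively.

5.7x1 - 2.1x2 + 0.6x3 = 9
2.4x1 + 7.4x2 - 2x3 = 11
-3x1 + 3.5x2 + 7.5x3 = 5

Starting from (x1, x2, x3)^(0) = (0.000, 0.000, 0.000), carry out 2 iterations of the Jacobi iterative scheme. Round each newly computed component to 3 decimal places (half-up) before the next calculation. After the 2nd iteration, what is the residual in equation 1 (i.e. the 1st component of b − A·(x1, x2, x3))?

-0.657

Iteration 1:
  x1 = (9 - (-2.1)·0.000 - (0.6)·0.000) / (5.7) = 1.579
  x2 = (11 - (2.4)·0.000 - (-2)·0.000) / (7.4) = 1.486
  x3 = (5 - (-3)·0.000 - (3.5)·0.000) / (7.5) = 0.667
Iteration 2:
  x1 = (9 - (-2.1)·1.486 - (0.6)·0.667) / (5.7) = 2.056
  x2 = (11 - (2.4)·1.579 - (-2)·0.667) / (7.4) = 1.155
  x3 = (5 - (-3)·1.579 - (3.5)·1.486) / (7.5) = 0.605
Residual b − A·x = (-0.657, -1.271, 2.588)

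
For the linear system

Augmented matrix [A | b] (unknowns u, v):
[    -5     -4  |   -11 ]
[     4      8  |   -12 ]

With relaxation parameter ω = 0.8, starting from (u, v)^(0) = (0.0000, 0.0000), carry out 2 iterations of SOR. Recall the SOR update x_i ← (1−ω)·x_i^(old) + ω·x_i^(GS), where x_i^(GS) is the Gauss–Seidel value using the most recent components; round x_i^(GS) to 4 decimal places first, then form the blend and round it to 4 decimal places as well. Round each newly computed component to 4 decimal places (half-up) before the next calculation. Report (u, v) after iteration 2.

(3.3306, -2.9130)

Iteration 1:
  u: GS value = (-11 - (-4)·0.0000) / (-5) = 2.2000;  u ← (1−ω)·0.0000 + ω·2.2000 = 1.7600
  v: GS value = (-12 - (4)·1.7600) / (8) = -2.3800;  v ← (1−ω)·0.0000 + ω·-2.3800 = -1.9040
Iteration 2:
  u: GS value = (-11 - (-4)·-1.9040) / (-5) = 3.7232;  u ← (1−ω)·1.7600 + ω·3.7232 = 3.3306
  v: GS value = (-12 - (4)·3.3306) / (8) = -3.1653;  v ← (1−ω)·-1.9040 + ω·-3.1653 = -2.9130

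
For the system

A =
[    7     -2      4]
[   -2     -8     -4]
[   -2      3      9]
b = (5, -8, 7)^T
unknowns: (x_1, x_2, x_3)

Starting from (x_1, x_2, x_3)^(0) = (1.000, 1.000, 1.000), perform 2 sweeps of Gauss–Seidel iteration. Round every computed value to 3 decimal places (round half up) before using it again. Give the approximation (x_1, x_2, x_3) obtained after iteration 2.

Iteration 1:
  x_1 = (5 - (-2)·1.000 - (4)·1.000) / (7) = 0.429
  x_2 = (-8 - (-2)·0.429 - (-4)·1.000) / (-8) = 0.393
  x_3 = (7 - (-2)·0.429 - (3)·0.393) / (9) = 0.742
Iteration 2:
  x_1 = (5 - (-2)·0.393 - (4)·0.742) / (7) = 0.403
  x_2 = (-8 - (-2)·0.403 - (-4)·0.742) / (-8) = 0.528
  x_3 = (7 - (-2)·0.403 - (3)·0.528) / (9) = 0.691

(0.403, 0.528, 0.691)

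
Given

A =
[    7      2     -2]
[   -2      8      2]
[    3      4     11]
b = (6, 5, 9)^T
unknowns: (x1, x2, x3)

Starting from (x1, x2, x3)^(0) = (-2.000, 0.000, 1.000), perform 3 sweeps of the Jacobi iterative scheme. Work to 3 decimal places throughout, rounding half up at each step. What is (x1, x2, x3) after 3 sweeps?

Iteration 1:
  x1 = (6 - (2)·0.000 - (-2)·1.000) / (7) = 1.143
  x2 = (5 - (-2)·-2.000 - (2)·1.000) / (8) = -0.125
  x3 = (9 - (3)·-2.000 - (4)·0.000) / (11) = 1.364
Iteration 2:
  x1 = (6 - (2)·-0.125 - (-2)·1.364) / (7) = 1.283
  x2 = (5 - (-2)·1.143 - (2)·1.364) / (8) = 0.570
  x3 = (9 - (3)·1.143 - (4)·-0.125) / (11) = 0.552
Iteration 3:
  x1 = (6 - (2)·0.570 - (-2)·0.552) / (7) = 0.852
  x2 = (5 - (-2)·1.283 - (2)·0.552) / (8) = 0.808
  x3 = (9 - (3)·1.283 - (4)·0.570) / (11) = 0.261

(0.852, 0.808, 0.261)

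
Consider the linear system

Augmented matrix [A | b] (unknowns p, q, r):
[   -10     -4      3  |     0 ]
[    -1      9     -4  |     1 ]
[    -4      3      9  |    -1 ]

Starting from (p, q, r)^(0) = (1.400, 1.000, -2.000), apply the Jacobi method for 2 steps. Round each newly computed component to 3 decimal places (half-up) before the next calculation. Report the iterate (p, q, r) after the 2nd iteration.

(0.302, 0.079, -0.348)

Iteration 1:
  p = (0 - (-4)·1.000 - (3)·-2.000) / (-10) = -1.000
  q = (1 - (-1)·1.400 - (-4)·-2.000) / (9) = -0.622
  r = (-1 - (-4)·1.400 - (3)·1.000) / (9) = 0.178
Iteration 2:
  p = (0 - (-4)·-0.622 - (3)·0.178) / (-10) = 0.302
  q = (1 - (-1)·-1.000 - (-4)·0.178) / (9) = 0.079
  r = (-1 - (-4)·-1.000 - (3)·-0.622) / (9) = -0.348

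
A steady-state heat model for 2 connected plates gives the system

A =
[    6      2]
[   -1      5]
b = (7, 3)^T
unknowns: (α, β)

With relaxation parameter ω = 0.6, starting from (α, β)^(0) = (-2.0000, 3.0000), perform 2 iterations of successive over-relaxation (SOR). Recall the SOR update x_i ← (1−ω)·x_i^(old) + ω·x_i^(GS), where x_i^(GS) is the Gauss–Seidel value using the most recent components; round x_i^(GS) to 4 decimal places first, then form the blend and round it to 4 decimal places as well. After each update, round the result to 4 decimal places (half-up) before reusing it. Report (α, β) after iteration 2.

Iteration 1:
  α: GS value = (7 - (2)·3.0000) / (6) = 0.1667;  α ← (1−ω)·-2.0000 + ω·0.1667 = -0.7000
  β: GS value = (3 - (-1)·-0.7000) / (5) = 0.4600;  β ← (1−ω)·3.0000 + ω·0.4600 = 1.4760
Iteration 2:
  α: GS value = (7 - (2)·1.4760) / (6) = 0.6747;  α ← (1−ω)·-0.7000 + ω·0.6747 = 0.1248
  β: GS value = (3 - (-1)·0.1248) / (5) = 0.6250;  β ← (1−ω)·1.4760 + ω·0.6250 = 0.9654

(0.1248, 0.9654)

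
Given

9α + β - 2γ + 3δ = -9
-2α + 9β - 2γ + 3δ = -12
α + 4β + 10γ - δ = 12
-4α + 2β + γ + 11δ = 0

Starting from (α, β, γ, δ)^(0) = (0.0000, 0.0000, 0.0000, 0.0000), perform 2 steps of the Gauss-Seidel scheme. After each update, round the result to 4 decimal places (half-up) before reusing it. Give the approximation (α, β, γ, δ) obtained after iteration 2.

(-0.3148, -0.8910, 1.5623, -0.0945)

Iteration 1:
  α = (-9 - (1)·0.0000 - (-2)·0.0000 - (3)·0.0000) / (9) = -1.0000
  β = (-12 - (-2)·-1.0000 - (-2)·0.0000 - (3)·0.0000) / (9) = -1.5556
  γ = (12 - (1)·-1.0000 - (4)·-1.5556 - (-1)·0.0000) / (10) = 1.9222
  δ = (0 - (-4)·-1.0000 - (2)·-1.5556 - (1)·1.9222) / (11) = -0.2555
Iteration 2:
  α = (-9 - (1)·-1.5556 - (-2)·1.9222 - (3)·-0.2555) / (9) = -0.3148
  β = (-12 - (-2)·-0.3148 - (-2)·1.9222 - (3)·-0.2555) / (9) = -0.8910
  γ = (12 - (1)·-0.3148 - (4)·-0.8910 - (-1)·-0.2555) / (10) = 1.5623
  δ = (0 - (-4)·-0.3148 - (2)·-0.8910 - (1)·1.5623) / (11) = -0.0945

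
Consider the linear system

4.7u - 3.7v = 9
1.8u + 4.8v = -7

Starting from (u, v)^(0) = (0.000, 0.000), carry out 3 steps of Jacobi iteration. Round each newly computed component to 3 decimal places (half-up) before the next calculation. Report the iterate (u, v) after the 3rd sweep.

(0.202, -1.746)

Iteration 1:
  u = (9 - (-3.7)·0.000) / (4.7) = 1.915
  v = (-7 - (1.8)·0.000) / (4.8) = -1.458
Iteration 2:
  u = (9 - (-3.7)·-1.458) / (4.7) = 0.767
  v = (-7 - (1.8)·1.915) / (4.8) = -2.176
Iteration 3:
  u = (9 - (-3.7)·-2.176) / (4.7) = 0.202
  v = (-7 - (1.8)·0.767) / (4.8) = -1.746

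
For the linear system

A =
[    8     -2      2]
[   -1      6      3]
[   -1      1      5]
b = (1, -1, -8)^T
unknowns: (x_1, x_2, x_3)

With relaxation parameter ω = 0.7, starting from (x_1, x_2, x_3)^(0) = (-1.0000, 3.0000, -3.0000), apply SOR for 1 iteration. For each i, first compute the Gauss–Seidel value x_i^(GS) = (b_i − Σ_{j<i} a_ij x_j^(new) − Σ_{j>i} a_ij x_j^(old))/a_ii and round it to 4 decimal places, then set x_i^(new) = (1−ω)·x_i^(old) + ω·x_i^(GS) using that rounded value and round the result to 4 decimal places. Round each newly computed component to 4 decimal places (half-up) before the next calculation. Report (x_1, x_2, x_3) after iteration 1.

Iteration 1:
  x_1: GS value = (1 - (-2)·3.0000 - (2)·-3.0000) / (8) = 1.6250;  x_1 ← (1−ω)·-1.0000 + ω·1.6250 = 0.8375
  x_2: GS value = (-1 - (-1)·0.8375 - (3)·-3.0000) / (6) = 1.4729;  x_2 ← (1−ω)·3.0000 + ω·1.4729 = 1.9310
  x_3: GS value = (-8 - (-1)·0.8375 - (1)·1.9310) / (5) = -1.8187;  x_3 ← (1−ω)·-3.0000 + ω·-1.8187 = -2.1731

(0.8375, 1.9310, -2.1731)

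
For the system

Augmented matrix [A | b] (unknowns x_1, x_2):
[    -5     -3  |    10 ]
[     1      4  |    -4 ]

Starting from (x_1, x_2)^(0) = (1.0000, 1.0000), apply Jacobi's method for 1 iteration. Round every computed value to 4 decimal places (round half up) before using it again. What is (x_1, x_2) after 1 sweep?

(-2.6000, -1.2500)

Iteration 1:
  x_1 = (10 - (-3)·1.0000) / (-5) = -2.6000
  x_2 = (-4 - (1)·1.0000) / (4) = -1.2500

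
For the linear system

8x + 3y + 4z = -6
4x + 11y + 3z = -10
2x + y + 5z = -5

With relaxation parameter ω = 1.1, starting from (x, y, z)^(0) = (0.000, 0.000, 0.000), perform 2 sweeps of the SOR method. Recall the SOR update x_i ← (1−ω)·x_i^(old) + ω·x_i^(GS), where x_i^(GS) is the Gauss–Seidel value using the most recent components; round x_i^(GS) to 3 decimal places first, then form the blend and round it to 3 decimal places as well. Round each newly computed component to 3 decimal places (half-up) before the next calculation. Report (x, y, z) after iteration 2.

(-0.142, -0.700, -0.824)

Iteration 1:
  x: GS value = (-6 - (3)·0.000 - (4)·0.000) / (8) = -0.750;  x ← (1−ω)·0.000 + ω·-0.750 = -0.825
  y: GS value = (-10 - (4)·-0.825 - (3)·0.000) / (11) = -0.609;  y ← (1−ω)·0.000 + ω·-0.609 = -0.670
  z: GS value = (-5 - (2)·-0.825 - (1)·-0.670) / (5) = -0.536;  z ← (1−ω)·0.000 + ω·-0.536 = -0.590
Iteration 2:
  x: GS value = (-6 - (3)·-0.670 - (4)·-0.590) / (8) = -0.204;  x ← (1−ω)·-0.825 + ω·-0.204 = -0.142
  y: GS value = (-10 - (4)·-0.142 - (3)·-0.590) / (11) = -0.697;  y ← (1−ω)·-0.670 + ω·-0.697 = -0.700
  z: GS value = (-5 - (2)·-0.142 - (1)·-0.700) / (5) = -0.803;  z ← (1−ω)·-0.590 + ω·-0.803 = -0.824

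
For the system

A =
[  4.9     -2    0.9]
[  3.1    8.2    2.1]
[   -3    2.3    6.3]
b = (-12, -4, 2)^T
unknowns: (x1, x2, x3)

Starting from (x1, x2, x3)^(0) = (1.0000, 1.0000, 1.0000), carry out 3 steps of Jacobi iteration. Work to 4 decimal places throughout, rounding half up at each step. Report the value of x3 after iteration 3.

Iteration 1:
  x1 = (-12 - (-2)·1.0000 - (0.9)·1.0000) / (4.9) = -2.2245
  x2 = (-4 - (3.1)·1.0000 - (2.1)·1.0000) / (8.2) = -1.1220
  x3 = (2 - (-3)·1.0000 - (2.3)·1.0000) / (6.3) = 0.4286
Iteration 2:
  x1 = (-12 - (-2)·-1.1220 - (0.9)·0.4286) / (4.9) = -2.9857
  x2 = (-4 - (3.1)·-2.2245 - (2.1)·0.4286) / (8.2) = 0.2434
  x3 = (2 - (-3)·-2.2245 - (2.3)·-1.1220) / (6.3) = -0.3322
Iteration 3:
  x1 = (-12 - (-2)·0.2434 - (0.9)·-0.3322) / (4.9) = -2.2886
  x2 = (-4 - (3.1)·-2.9857 - (2.1)·-0.3322) / (8.2) = 0.7260
  x3 = (2 - (-3)·-2.9857 - (2.3)·0.2434) / (6.3) = -1.1932

-1.1932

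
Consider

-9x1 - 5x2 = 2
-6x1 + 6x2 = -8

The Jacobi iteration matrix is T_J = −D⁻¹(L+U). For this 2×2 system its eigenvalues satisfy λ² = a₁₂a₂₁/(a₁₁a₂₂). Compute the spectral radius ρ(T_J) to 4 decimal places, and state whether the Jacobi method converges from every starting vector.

0.7454

a₁₂a₂₁/(a₁₁a₂₂) = (-5)·(-6) / ((-9)·(6)) = -0.555556
ρ = √|-0.555556| = √0.555556 = 0.7454
ρ < 1, so Jacobi converges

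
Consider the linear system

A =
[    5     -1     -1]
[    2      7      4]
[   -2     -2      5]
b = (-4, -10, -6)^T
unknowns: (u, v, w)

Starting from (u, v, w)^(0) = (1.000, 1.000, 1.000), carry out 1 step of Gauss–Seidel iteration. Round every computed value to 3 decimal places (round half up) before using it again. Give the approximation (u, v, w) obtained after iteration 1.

(-0.400, -1.886, -2.114)

Iteration 1:
  u = (-4 - (-1)·1.000 - (-1)·1.000) / (5) = -0.400
  v = (-10 - (2)·-0.400 - (4)·1.000) / (7) = -1.886
  w = (-6 - (-2)·-0.400 - (-2)·-1.886) / (5) = -2.114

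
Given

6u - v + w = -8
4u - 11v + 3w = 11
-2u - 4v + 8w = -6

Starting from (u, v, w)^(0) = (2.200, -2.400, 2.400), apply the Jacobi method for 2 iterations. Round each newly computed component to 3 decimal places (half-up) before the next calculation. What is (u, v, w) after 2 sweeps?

Iteration 1:
  u = (-8 - (-1)·-2.400 - (1)·2.400) / (6) = -2.133
  v = (11 - (4)·2.200 - (3)·2.400) / (-11) = 0.455
  w = (-6 - (-2)·2.200 - (-4)·-2.400) / (8) = -1.400
Iteration 2:
  u = (-8 - (-1)·0.455 - (1)·-1.400) / (6) = -1.024
  v = (11 - (4)·-2.133 - (3)·-1.400) / (-11) = -2.157
  w = (-6 - (-2)·-2.133 - (-4)·0.455) / (8) = -1.056

(-1.024, -2.157, -1.056)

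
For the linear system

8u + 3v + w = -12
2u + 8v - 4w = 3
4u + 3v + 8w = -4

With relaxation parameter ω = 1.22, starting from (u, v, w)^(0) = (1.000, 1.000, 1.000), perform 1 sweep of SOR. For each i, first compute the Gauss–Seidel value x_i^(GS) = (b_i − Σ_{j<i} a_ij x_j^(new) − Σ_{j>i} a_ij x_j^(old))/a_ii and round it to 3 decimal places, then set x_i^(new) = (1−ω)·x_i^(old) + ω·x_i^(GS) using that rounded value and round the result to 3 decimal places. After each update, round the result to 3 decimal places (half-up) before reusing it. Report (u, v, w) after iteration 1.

(-2.660, 1.659, 0.034)

Iteration 1:
  u: GS value = (-12 - (3)·1.000 - (1)·1.000) / (8) = -2.000;  u ← (1−ω)·1.000 + ω·-2.000 = -2.660
  v: GS value = (3 - (2)·-2.660 - (-4)·1.000) / (8) = 1.540;  v ← (1−ω)·1.000 + ω·1.540 = 1.659
  w: GS value = (-4 - (4)·-2.660 - (3)·1.659) / (8) = 0.208;  w ← (1−ω)·1.000 + ω·0.208 = 0.034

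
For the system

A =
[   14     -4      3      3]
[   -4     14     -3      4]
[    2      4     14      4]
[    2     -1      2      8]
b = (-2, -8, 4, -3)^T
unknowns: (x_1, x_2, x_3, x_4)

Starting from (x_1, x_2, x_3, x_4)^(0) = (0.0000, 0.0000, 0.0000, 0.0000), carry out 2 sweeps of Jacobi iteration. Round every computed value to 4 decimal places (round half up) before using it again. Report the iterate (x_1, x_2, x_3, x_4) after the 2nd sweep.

(-0.2870, -0.4439, 0.5765, -0.4821)

Iteration 1:
  x_1 = (-2 - (-4)·0.0000 - (3)·0.0000 - (3)·0.0000) / (14) = -0.1429
  x_2 = (-8 - (-4)·0.0000 - (-3)·0.0000 - (4)·0.0000) / (14) = -0.5714
  x_3 = (4 - (2)·0.0000 - (4)·0.0000 - (4)·0.0000) / (14) = 0.2857
  x_4 = (-3 - (2)·0.0000 - (-1)·0.0000 - (2)·0.0000) / (8) = -0.3750
Iteration 2:
  x_1 = (-2 - (-4)·-0.5714 - (3)·0.2857 - (3)·-0.3750) / (14) = -0.2870
  x_2 = (-8 - (-4)·-0.1429 - (-3)·0.2857 - (4)·-0.3750) / (14) = -0.4439
  x_3 = (4 - (2)·-0.1429 - (4)·-0.5714 - (4)·-0.3750) / (14) = 0.5765
  x_4 = (-3 - (2)·-0.1429 - (-1)·-0.5714 - (2)·0.2857) / (8) = -0.4821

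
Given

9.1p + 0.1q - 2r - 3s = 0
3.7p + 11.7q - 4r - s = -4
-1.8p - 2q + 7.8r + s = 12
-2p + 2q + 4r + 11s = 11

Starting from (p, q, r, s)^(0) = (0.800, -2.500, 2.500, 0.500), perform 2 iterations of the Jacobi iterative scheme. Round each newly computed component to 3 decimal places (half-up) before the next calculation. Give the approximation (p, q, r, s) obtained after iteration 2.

Iteration 1:
  p = (0 - (0.1)·-2.500 - (-2)·2.500 - (-3)·0.500) / (9.1) = 0.742
  q = (-4 - (3.7)·0.800 - (-4)·2.500 - (-1)·0.500) / (11.7) = 0.303
  r = (12 - (-1.8)·0.800 - (-2)·-2.500 - (1)·0.500) / (7.8) = 1.018
  s = (11 - (-2)·0.800 - (2)·-2.500 - (4)·2.500) / (11) = 0.691
Iteration 2:
  p = (0 - (0.1)·0.303 - (-2)·1.018 - (-3)·0.691) / (9.1) = 0.448
  q = (-4 - (3.7)·0.742 - (-4)·1.018 - (-1)·0.691) / (11.7) = -0.169
  r = (12 - (-1.8)·0.742 - (-2)·0.303 - (1)·0.691) / (7.8) = 1.699
  s = (11 - (-2)·0.742 - (2)·0.303 - (4)·1.018) / (11) = 0.710

(0.448, -0.169, 1.699, 0.710)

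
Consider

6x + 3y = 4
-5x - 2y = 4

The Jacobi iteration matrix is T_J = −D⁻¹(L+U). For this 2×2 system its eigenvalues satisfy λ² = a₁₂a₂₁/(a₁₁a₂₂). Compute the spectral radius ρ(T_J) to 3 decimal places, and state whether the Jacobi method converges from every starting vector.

1.118

a₁₂a₂₁/(a₁₁a₂₂) = (3)·(-5) / ((6)·(-2)) = 1.250000
ρ = √|1.250000| = √1.250000 = 1.118
ρ > 1, so Jacobi diverges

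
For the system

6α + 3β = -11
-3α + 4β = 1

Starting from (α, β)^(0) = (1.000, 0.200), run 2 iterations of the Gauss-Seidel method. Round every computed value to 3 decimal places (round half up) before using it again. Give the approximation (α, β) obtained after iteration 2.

Iteration 1:
  α = (-11 - (3)·0.200) / (6) = -1.933
  β = (1 - (-3)·-1.933) / (4) = -1.200
Iteration 2:
  α = (-11 - (3)·-1.200) / (6) = -1.233
  β = (1 - (-3)·-1.233) / (4) = -0.675

(-1.233, -0.675)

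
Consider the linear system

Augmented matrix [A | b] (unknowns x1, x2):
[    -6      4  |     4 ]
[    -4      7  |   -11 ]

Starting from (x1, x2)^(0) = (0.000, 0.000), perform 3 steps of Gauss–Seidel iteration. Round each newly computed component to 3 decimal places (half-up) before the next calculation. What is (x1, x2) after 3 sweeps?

Iteration 1:
  x1 = (4 - (4)·0.000) / (-6) = -0.667
  x2 = (-11 - (-4)·-0.667) / (7) = -1.953
Iteration 2:
  x1 = (4 - (4)·-1.953) / (-6) = -1.969
  x2 = (-11 - (-4)·-1.969) / (7) = -2.697
Iteration 3:
  x1 = (4 - (4)·-2.697) / (-6) = -2.465
  x2 = (-11 - (-4)·-2.465) / (7) = -2.980

(-2.465, -2.980)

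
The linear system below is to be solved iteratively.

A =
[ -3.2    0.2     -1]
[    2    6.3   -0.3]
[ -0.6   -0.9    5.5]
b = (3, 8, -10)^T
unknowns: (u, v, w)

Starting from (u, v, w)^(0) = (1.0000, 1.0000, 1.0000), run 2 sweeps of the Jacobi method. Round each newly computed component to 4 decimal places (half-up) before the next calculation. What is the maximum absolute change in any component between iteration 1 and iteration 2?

0.7955

Iteration 1:
  u = (3 - (0.2)·1.0000 - (-1)·1.0000) / (-3.2) = -1.1875
  v = (8 - (2)·1.0000 - (-0.3)·1.0000) / (6.3) = 1.0000
  w = (-10 - (-0.6)·1.0000 - (-0.9)·1.0000) / (5.5) = -1.5455
Iteration 2:
  u = (3 - (0.2)·1.0000 - (-1)·-1.5455) / (-3.2) = -0.3920
  v = (8 - (2)·-1.1875 - (-0.3)·-1.5455) / (6.3) = 1.5732
  w = (-10 - (-0.6)·-1.1875 - (-0.9)·1.0000) / (5.5) = -1.7841
Change: (0.7955, 0.5732, -0.2386) → max |·| = 0.7955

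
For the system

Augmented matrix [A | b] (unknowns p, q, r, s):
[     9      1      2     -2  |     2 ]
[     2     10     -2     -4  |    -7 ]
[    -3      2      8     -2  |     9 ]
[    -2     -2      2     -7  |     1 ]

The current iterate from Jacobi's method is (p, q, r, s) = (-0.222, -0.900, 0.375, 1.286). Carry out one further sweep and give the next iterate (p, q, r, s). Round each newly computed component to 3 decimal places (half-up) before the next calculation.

(0.525, -0.066, 1.588, 0.285)

One sweep:
  p = (2 - (1)·-0.900 - (2)·0.375 - (-2)·1.286) / (9) = 0.525
  q = (-7 - (2)·-0.222 - (-2)·0.375 - (-4)·1.286) / (10) = -0.066
  r = (9 - (-3)·-0.222 - (2)·-0.900 - (-2)·1.286) / (8) = 1.588
  s = (1 - (-2)·-0.222 - (-2)·-0.900 - (2)·0.375) / (-7) = 0.285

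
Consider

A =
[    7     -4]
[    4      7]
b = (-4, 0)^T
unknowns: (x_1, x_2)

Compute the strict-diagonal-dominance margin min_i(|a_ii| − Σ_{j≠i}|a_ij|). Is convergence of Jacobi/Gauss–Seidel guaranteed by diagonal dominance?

3

row 1: |7| − (4) = 3
row 2: |7| − (4) = 3
minimum over rows = 3 → strictly diagonally dominant (convergence guaranteed)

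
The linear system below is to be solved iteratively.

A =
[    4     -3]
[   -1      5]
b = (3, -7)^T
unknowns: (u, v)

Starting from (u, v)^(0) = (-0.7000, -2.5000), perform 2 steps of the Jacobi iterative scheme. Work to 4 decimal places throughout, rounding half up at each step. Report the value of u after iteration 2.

Iteration 1:
  u = (3 - (-3)·-2.5000) / (4) = -1.1250
  v = (-7 - (-1)·-0.7000) / (5) = -1.5400
Iteration 2:
  u = (3 - (-3)·-1.5400) / (4) = -0.4050
  v = (-7 - (-1)·-1.1250) / (5) = -1.6250

-0.4050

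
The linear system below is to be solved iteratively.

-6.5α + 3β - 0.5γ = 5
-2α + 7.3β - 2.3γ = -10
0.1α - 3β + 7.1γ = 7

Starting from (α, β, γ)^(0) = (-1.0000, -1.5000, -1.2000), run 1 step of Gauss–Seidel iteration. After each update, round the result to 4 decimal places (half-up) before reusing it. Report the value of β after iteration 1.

Iteration 1:
  α = (5 - (3)·-1.5000 - (-0.5)·-1.2000) / (-6.5) = -1.3692
  β = (-10 - (-2)·-1.3692 - (-2.3)·-1.2000) / (7.3) = -2.1231
  γ = (7 - (0.1)·-1.3692 - (-3)·-2.1231) / (7.1) = 0.1081

-2.1231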